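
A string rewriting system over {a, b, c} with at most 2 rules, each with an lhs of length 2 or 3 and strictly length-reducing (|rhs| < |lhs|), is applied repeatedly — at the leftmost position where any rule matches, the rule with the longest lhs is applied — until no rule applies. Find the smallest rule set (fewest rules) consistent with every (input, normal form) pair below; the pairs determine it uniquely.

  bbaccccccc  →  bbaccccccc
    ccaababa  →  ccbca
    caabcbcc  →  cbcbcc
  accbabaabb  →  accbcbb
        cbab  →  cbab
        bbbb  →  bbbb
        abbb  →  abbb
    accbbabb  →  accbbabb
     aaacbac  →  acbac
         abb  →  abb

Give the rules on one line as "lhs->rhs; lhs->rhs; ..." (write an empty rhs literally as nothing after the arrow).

  | bbaccccccc
  | ccaababa => ccbaba => ccbca
  | caabcbcc => cbcbcc
  | accbabaabb => accbcaabb => accbcbb

aa->; aba->ca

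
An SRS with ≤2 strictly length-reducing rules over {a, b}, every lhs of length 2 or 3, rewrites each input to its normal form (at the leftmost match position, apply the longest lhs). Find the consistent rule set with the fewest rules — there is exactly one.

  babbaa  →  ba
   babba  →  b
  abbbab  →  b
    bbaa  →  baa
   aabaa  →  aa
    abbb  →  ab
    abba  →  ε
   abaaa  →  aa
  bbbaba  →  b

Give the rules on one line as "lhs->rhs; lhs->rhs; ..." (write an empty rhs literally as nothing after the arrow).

aba->; bb->b

  | babbaa => babaa => ba
  | babba => baba => b
  | abbbab => abbab => abab => b
  | bbaa => baa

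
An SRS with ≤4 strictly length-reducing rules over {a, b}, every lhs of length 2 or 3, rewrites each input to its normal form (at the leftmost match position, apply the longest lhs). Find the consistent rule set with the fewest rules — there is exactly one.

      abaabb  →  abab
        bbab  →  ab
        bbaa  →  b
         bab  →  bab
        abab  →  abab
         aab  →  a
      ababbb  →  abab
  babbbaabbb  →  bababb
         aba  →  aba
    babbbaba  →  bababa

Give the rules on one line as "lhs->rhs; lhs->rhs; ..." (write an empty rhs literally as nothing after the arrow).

aa->b; aab->a; bba->a; bbb->b

  | abaabb => abab
  | bbab => ab
  | bbaa => aa => b
  | bab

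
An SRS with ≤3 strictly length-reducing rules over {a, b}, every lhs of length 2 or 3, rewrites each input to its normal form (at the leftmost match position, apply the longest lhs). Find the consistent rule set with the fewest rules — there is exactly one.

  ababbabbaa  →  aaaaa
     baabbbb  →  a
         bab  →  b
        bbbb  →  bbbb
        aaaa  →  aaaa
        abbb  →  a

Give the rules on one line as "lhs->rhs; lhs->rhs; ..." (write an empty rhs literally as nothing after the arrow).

ab->a; ba->

  | ababbabbaa => aabbabbaa => aababbaa => aaabbaa => aaabaa => aaaaa
  | baabbbb => abbbb => abbb => abb => ab => a
  | bab => b
  | bbbb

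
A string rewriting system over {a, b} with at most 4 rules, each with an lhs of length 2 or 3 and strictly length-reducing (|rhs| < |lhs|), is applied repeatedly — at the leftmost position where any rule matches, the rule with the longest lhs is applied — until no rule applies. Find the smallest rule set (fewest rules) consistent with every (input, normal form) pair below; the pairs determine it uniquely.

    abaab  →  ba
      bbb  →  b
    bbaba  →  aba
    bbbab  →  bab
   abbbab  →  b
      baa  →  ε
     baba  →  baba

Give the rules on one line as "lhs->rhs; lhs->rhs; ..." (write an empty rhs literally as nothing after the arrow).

aa->b; bb->; bbb->aa

  | abaab => abbb => aaa => ba
  | bbb => aa => b
  | bbaba => aba
  | bbbab => aaab => bab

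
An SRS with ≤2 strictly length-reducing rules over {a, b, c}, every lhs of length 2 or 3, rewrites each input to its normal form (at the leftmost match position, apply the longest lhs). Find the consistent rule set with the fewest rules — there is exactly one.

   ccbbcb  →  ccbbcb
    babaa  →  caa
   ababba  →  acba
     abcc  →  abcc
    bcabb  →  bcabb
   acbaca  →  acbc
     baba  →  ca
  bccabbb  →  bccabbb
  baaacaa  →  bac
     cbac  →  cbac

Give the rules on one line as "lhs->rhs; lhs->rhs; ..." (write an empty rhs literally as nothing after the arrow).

  | ccbbcb
  | babaa => caa
  | ababba => acba
  | abcc

aca->c; bab->c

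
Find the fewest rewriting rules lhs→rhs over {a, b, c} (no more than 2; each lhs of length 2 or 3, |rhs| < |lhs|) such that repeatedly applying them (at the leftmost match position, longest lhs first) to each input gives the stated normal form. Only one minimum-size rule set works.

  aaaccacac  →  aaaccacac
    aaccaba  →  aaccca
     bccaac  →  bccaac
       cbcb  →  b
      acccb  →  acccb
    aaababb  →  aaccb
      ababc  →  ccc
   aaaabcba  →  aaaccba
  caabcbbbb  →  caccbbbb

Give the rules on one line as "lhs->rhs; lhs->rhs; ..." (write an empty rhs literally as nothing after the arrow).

ab->c; cbc->

  | aaaccacac
  | aaccaba => aaccca
  | bccaac
  | cbcb => b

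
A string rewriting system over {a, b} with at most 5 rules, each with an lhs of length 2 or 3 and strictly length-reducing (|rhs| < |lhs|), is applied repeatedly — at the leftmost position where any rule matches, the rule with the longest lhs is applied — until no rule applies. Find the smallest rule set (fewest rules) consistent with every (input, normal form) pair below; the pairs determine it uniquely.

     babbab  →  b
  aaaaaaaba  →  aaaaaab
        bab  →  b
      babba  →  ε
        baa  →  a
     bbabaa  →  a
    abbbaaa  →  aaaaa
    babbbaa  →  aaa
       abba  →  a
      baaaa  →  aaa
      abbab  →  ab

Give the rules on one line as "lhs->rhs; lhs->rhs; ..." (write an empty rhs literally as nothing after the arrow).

  | babbab => bbab => b
  | aaaaaaaba => aaaaaab
  | bab => b
  | babba => bba => ε

aba->b; ba->; bba->; bbb->a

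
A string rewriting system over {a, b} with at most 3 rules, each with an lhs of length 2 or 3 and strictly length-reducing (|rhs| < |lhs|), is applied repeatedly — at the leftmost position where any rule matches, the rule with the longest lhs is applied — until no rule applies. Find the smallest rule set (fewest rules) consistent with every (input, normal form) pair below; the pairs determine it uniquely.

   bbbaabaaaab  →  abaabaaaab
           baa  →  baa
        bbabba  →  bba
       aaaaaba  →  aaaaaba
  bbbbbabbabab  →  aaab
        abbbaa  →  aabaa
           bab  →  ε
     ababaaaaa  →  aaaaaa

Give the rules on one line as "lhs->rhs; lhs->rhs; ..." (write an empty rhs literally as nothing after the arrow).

bab->; bbb->ab

  | bbbaabaaaab => abaabaaaab
  | baa
  | bbabba => bba
  | aaaaaba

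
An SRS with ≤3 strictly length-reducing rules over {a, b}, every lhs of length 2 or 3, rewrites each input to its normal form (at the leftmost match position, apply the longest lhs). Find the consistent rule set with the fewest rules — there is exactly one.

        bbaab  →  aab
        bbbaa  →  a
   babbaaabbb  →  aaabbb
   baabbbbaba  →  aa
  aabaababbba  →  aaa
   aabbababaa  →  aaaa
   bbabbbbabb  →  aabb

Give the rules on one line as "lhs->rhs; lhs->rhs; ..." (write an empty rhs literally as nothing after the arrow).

ba->; bba->a

  | bbaab => aab
  | bbbaa => baa => a
  | babbaaabbb => bbaaabbb => aaabbb
  | baabbbbaba => abbbbaba => abbaba => aaba => aa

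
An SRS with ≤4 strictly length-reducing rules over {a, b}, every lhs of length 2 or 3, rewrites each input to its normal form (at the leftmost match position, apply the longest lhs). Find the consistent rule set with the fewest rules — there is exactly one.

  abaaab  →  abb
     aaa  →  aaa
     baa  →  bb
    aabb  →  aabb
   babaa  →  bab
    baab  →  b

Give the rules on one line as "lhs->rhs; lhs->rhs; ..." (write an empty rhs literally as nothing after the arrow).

  | abaaab => abaab => abab => abb
  | aaa
  | baa => bb
  | aabb

aba->ab; baa->bb; bbb->b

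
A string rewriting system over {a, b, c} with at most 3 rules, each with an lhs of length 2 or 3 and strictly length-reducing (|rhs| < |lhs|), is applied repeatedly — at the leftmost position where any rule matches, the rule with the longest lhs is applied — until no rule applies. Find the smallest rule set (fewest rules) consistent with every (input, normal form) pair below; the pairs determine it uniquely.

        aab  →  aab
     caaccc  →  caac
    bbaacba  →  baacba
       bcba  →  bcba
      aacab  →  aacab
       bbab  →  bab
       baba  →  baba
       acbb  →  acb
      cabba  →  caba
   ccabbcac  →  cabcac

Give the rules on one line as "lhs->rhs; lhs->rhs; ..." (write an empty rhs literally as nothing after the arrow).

bb->b; cc->c

  | aab
  | caaccc => caacc => caac
  | bbaacba => baacba
  | bcba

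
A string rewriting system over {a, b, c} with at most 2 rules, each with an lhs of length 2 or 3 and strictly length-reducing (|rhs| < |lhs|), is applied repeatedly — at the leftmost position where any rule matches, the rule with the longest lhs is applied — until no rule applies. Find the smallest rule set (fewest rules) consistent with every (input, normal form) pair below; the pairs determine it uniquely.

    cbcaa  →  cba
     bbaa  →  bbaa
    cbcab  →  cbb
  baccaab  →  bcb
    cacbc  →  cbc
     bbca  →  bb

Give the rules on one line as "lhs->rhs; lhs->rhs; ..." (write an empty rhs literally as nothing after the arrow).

  | cbcaa => cba
  | bbaa
  | cbcab => cbb
  | baccaab => bacab => bcb

aca->c; ca->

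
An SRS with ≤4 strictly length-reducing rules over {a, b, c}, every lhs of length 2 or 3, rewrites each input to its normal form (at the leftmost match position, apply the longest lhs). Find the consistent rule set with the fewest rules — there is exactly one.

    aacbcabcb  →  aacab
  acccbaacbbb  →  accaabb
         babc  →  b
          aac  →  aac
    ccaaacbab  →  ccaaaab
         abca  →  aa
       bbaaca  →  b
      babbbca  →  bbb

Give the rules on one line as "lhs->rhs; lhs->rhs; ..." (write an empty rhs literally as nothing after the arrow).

  | aacbcabcb => aacabcb => aacab
  | acccbaacbbb => accaacbbb => accaabb
  | babc => bbc => b
  | aac

ba->b; bc->; cb->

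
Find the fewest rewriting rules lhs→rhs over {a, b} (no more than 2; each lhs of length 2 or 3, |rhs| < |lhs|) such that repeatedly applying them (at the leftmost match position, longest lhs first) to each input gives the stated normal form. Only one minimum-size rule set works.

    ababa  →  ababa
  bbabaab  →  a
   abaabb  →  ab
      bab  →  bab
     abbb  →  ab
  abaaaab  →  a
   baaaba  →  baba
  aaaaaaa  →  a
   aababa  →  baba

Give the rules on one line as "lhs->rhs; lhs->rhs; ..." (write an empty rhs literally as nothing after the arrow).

  | ababa
  | bbabaab => abaab => abb => a
  | abaabb => abbb => ab
  | bab

aa->; bb->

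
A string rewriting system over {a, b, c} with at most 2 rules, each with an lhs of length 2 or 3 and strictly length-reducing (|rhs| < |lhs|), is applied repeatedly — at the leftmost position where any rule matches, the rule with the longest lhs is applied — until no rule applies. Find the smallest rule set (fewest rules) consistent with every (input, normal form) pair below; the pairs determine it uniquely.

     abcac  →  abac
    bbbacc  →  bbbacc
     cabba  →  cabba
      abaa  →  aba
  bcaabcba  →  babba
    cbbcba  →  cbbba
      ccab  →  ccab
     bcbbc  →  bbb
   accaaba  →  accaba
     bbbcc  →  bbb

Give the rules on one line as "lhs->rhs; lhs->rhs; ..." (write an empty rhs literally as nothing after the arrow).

aa->a; bc->b

  | abcac => abac
  | bbbacc
  | cabba
  | abaa => aba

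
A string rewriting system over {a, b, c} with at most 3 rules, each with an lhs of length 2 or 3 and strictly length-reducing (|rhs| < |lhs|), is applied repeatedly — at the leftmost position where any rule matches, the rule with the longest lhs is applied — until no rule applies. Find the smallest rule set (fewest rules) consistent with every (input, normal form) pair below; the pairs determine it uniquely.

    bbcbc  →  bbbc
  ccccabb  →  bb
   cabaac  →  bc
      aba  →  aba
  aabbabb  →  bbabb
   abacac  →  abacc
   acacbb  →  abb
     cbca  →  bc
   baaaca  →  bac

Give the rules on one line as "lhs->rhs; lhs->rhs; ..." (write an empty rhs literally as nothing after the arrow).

aa->; ca->c; cb->b

  | bbcbc => bbbc
  | ccccabb => ccccbb => cccbb => ccbb => cbb => bb
  | cabaac => cbaac => baac => bc
  | aba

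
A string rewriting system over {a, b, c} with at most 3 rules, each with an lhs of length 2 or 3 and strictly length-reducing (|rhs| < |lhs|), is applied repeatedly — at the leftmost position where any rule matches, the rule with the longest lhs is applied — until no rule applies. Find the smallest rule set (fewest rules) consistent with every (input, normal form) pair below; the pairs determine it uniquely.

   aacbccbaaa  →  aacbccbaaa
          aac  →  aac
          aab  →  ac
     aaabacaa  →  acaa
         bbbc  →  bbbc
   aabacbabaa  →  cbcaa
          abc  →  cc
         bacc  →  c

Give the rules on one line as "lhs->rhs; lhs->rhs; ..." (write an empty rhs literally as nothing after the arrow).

  | aacbccbaaa
  | aac
  | aab => ac
  | aaabacaa => aacacaa => aabaa => acaa

ab->c; bac->; cac->b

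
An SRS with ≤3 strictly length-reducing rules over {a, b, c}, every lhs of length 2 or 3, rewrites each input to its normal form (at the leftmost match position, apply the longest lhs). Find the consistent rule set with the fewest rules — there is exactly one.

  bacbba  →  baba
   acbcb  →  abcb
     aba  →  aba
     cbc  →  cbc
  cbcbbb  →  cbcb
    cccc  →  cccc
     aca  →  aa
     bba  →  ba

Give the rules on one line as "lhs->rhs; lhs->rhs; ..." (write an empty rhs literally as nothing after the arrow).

  | bacbba => babba => baba
  | acbcb => abcb
  | aba
  | cbc

ac->a; bb->b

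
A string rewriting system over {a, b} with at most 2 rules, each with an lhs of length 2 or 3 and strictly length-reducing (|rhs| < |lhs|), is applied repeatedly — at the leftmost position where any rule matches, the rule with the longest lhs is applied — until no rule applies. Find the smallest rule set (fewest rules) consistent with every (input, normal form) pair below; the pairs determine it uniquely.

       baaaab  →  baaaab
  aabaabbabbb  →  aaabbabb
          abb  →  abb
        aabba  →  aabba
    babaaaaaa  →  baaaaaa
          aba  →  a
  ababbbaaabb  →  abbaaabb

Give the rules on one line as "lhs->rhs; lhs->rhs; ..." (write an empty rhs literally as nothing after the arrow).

aba->a; bbb->bb

  | baaaab
  | aabaabbabbb => aaabbabbb => aaabbabb
  | abb
  | aabba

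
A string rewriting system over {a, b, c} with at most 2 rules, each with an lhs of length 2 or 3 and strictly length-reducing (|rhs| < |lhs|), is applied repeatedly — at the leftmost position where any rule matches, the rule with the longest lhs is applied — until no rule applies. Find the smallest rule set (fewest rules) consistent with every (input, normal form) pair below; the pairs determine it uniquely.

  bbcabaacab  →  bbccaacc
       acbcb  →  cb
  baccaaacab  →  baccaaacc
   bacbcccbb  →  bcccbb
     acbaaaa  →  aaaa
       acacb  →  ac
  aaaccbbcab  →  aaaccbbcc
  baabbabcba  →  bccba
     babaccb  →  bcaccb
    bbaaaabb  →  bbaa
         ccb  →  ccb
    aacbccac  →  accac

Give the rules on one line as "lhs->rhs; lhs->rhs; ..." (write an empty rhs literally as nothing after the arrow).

  | bbcabaacab => bbccaacab => bbccaacc
  | acbcb => cb
  | baccaaacab => baccaaacc
  | bacbcccbb => bcccbb

ab->c; acb->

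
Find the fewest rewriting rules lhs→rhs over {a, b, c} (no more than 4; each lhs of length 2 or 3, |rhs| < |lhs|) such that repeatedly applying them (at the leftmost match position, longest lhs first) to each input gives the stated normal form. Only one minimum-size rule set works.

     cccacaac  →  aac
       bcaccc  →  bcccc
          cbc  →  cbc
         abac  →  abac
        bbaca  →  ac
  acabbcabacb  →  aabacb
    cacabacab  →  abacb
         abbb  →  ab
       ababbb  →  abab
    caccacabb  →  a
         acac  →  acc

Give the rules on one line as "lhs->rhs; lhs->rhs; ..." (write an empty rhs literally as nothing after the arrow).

bb->; ca->c; cca->a

  | cccacaac => cacaac => ccaac => aac
  | bcaccc => bcccc
  | cbc
  | abac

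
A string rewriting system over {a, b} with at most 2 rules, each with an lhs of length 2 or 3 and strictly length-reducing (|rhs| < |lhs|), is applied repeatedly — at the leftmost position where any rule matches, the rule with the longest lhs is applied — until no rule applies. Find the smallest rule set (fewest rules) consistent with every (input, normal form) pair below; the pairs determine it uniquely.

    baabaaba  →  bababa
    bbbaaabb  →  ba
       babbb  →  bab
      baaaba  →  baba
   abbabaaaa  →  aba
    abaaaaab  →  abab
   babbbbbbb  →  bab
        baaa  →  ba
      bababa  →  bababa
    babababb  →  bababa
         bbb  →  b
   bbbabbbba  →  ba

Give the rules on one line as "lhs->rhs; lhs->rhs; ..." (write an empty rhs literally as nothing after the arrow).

  | baabaaba => babaaba => bababa
  | bbbaaabb => baaabb => baabb => babb => ba
  | babbb => bab
  | baaaba => baaba => baba

aa->a; bb->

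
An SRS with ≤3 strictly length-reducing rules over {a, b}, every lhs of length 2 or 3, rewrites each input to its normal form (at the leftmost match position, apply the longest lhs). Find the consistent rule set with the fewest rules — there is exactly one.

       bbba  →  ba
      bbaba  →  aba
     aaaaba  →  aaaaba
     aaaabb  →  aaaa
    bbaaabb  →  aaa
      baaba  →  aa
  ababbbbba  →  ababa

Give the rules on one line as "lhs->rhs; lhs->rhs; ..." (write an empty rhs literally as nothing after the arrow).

  | bbba => ba
  | bbaba => aba
  | aaaaba
  | aaaabb => aaaa

baa->ab; bb->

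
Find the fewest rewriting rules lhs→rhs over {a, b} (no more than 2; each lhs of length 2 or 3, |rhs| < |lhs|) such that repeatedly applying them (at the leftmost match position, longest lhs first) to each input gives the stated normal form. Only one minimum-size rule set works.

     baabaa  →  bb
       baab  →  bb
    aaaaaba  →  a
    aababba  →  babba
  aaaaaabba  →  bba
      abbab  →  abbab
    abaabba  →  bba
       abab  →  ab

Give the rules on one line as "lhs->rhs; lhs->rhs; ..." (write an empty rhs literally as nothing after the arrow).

  | baabaa => bbaa => bb
  | baab => bb
  | aaaaaba => aaaba => aba => a
  | aababba => babba

aa->; aba->a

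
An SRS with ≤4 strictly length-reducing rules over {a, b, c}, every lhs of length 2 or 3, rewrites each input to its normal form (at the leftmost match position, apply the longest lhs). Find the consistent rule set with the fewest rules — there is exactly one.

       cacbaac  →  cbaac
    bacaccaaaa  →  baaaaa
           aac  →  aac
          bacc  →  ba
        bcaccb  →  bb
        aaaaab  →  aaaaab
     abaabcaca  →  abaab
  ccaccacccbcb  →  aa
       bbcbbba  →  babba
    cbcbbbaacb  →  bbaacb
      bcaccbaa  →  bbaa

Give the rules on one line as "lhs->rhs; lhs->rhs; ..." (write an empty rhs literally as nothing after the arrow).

  | cacbaac => cbaac
  | bacaccaaaa => baccaaaa => baaaaa
  | aac
  | bacc => ba

bcb->a; ca->; cc->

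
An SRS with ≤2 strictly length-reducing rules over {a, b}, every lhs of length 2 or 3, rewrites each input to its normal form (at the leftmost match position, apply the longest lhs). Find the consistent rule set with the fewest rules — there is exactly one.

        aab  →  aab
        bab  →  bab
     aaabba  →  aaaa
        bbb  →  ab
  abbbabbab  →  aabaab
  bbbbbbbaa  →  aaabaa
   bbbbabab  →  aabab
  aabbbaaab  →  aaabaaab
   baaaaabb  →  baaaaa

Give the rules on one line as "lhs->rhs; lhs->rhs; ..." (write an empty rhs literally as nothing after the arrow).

  | aab
  | bab
  | aaabba => aaaa
  | bbb => ab

bb->; bbb->ab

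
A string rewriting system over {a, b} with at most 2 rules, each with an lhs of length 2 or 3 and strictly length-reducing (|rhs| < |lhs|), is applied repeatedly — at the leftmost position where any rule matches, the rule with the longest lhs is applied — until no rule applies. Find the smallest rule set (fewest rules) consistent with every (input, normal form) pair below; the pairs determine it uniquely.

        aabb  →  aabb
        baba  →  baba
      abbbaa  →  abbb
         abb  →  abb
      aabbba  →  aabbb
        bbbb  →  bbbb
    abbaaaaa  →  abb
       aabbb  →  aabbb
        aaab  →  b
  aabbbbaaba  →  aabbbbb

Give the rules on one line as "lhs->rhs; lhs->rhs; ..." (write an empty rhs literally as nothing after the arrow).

aaa->; bba->bb

  | aabb
  | baba
  | abbbaa => abbba => abbb
  | abb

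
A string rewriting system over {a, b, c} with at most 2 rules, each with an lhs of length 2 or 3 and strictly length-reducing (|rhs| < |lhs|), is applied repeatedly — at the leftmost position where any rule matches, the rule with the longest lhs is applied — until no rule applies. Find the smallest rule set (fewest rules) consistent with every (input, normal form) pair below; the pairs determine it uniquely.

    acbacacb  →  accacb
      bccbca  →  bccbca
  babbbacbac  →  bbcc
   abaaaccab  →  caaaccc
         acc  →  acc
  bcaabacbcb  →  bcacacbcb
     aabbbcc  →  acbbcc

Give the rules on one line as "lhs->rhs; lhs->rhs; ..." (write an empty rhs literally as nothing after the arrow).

ab->c; ba->

  | acbacacb => accacb
  | bccbca
  | babbbacbac => bbbacbac => bbcbac => bbcc
  | abaaaccab => caaaccab => caaaccc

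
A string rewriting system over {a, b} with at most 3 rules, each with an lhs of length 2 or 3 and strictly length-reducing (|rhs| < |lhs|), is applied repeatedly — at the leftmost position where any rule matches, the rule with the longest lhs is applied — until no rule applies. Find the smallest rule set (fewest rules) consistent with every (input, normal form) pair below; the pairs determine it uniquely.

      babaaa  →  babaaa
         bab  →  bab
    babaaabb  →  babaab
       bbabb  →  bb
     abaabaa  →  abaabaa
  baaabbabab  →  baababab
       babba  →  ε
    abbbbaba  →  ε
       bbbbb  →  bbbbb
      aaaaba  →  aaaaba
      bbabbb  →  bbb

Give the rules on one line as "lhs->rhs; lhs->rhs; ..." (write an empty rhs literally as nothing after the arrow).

  | babaaa
  | bab
  | babaaabb => babaab
  | bbabb => bb

abb->b; bba->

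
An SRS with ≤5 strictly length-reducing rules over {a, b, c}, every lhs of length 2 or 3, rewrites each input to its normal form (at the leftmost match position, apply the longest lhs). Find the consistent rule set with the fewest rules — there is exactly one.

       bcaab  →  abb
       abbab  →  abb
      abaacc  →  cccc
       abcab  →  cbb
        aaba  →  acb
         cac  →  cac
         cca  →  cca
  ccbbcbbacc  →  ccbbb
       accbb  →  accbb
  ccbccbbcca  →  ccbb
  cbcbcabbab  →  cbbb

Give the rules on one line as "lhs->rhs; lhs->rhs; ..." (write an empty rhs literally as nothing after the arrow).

aba->cb; ba->c; baa->ab; bc->b

  | bcaab => baab => abb
  | abbab => abcb => abb
  | abaacc => cbacc => cccc
  | abcab => abab => cbb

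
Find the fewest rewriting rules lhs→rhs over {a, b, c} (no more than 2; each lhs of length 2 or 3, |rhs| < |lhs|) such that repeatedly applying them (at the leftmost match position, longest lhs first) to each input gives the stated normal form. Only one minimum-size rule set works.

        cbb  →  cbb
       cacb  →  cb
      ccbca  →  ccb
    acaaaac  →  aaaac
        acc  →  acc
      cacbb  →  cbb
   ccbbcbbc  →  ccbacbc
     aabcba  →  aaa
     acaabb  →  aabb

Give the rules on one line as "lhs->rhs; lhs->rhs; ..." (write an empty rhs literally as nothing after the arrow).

  | cbb
  | cacb => cb
  | ccbca => ccb
  | acaaaac => aaaac

bcb->ac; ca->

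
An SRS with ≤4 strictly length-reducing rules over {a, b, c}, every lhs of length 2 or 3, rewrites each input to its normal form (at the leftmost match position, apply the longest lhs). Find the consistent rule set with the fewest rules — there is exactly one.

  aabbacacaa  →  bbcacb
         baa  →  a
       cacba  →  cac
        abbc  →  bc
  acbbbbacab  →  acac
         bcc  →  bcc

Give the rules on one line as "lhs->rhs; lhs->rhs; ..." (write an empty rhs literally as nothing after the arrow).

  | aabbacacaa => bbbacacaa => bbcacaa => bbcacb
  | baa => a
  | cacba => cac
  | abbc => bc

aa->b; ab->; ba->; cbb->c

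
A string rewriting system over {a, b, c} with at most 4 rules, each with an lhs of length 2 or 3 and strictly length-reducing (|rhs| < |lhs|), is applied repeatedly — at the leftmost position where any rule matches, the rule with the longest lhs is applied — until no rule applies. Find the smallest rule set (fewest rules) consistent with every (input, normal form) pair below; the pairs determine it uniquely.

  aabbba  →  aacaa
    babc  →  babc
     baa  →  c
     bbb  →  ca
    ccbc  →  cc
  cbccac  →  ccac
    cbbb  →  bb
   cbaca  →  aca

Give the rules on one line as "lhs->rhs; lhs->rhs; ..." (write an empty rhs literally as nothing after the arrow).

  | aabbba => aacaa
  | babc
  | baa => c
  | bbb => ca

baa->c; bbb->ca; cb->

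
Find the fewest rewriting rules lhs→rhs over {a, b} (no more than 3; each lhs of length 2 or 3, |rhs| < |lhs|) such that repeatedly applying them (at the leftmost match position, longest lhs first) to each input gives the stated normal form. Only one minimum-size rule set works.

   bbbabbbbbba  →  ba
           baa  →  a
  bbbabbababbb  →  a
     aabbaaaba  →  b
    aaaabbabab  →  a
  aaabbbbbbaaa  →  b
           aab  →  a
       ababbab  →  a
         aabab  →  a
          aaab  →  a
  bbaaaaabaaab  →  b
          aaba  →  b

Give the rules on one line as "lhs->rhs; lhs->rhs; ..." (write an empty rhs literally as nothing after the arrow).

aa->b; ab->b; bb->a

  | bbbabbbbbba => ababbbbbba => babbbbbba => bbbbbbba => abbbbba => bbbbba => abbba => bbba => aba => ba
  | baa => bb => a
  | bbbabbababbb => ababbababbb => babbababbb => bbbababbb => abababbb => bababbb => bbabbb => aabbb => bbbb => abb => bb => a
  | aabbaaaba => bbbaaaba => abaaaba => baaaba => bbaba => aaba => bba => aa => b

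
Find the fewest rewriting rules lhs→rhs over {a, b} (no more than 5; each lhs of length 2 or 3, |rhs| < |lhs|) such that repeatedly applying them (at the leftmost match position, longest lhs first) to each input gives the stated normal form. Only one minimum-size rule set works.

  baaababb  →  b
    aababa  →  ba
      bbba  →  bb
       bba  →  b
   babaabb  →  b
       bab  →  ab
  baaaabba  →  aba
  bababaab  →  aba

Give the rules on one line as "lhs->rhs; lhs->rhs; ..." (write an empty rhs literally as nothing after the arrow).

aab->ba; abb->ba; bab->ab; bba->b

  | baaababb => babaabb => abaabb => abbab => baab => bba => b
  | aababa => baaba => bbaa => ba
  | bbba => bb
  | bba => b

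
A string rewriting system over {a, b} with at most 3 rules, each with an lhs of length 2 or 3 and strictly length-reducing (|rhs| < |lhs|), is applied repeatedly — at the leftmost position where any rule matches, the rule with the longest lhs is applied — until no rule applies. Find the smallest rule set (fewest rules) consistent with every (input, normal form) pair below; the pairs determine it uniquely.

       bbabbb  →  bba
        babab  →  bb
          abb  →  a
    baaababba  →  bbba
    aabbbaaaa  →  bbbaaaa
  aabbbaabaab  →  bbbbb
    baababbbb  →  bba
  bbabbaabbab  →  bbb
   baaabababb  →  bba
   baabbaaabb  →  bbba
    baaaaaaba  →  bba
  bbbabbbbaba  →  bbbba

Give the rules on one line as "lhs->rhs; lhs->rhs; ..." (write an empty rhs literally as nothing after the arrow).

aab->b; ab->a

  | bbabbb => bbabb => bbab => bba
  | babab => baab => bb
  | abb => ab => a
  | baaababba => bababba => baabba => bbba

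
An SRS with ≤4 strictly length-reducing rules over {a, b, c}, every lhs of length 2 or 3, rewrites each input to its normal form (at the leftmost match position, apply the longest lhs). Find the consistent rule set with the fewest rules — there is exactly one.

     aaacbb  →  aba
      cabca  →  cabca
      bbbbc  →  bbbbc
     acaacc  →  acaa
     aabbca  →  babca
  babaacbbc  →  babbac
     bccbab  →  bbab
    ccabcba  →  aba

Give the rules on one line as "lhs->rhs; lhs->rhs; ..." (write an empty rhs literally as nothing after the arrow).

aab->ba; cb->; cc->

  | aaacbb => aaab => aba
  | cabca
  | bbbbc
  | acaacc => acaa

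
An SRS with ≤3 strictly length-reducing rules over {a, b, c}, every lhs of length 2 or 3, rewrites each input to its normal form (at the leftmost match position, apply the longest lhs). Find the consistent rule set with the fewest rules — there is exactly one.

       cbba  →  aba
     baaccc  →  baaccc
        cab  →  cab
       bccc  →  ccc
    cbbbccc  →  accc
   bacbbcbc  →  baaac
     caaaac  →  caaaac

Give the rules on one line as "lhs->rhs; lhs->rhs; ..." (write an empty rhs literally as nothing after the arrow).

  | cbba => aba
  | baaccc
  | cab
  | bccc => ccc

bc->c; cb->a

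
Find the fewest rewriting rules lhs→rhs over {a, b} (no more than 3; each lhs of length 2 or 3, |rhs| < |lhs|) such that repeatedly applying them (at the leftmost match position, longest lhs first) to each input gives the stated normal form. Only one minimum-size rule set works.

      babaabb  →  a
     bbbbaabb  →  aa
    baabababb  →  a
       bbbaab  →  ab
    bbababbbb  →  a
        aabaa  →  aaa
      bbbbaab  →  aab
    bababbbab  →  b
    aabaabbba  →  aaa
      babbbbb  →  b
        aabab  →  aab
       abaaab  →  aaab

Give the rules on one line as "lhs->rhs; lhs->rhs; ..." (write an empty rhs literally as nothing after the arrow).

  | babaabb => baabb => abb => a
  | bbbbaabb => bbaabb => aabb => aa
  | baabababb => abababb => ababb => abb => a
  | bbbaab => baab => ab

ba->; bb->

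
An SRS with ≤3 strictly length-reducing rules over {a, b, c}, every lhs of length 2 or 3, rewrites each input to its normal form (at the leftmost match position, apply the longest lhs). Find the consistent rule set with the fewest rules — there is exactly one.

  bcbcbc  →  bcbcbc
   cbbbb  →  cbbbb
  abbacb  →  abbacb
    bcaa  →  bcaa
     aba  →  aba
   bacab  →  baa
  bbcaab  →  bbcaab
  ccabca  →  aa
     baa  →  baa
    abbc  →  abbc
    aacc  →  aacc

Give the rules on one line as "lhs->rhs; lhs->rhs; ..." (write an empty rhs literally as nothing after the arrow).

  | bcbcbc
  | cbbbb
  | abbacb
  | bcaa

cab->a; cac->a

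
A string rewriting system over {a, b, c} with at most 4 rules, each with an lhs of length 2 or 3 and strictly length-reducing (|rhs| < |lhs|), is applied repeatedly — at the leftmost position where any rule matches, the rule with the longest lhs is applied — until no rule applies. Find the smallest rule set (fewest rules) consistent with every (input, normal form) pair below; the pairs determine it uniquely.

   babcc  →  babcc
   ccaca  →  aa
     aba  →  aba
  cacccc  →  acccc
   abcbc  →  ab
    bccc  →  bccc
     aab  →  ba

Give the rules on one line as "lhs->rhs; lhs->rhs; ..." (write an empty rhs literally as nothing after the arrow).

aab->ba; ca->a; cbc->

  | babcc
  | ccaca => caca => aca => aa
  | aba
  | cacccc => acccc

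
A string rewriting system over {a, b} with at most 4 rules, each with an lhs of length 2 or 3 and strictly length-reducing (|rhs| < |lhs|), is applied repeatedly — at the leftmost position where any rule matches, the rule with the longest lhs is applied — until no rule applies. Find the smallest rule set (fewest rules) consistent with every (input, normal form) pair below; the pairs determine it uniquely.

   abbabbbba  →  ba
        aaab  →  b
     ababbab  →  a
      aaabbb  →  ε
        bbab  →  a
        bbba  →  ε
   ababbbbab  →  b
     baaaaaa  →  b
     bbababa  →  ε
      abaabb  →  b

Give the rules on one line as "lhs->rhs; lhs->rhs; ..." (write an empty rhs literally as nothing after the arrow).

aaa->; ab->; aba->; bb->a

  | abbabbbba => babbbba => bbbba => abba => ba
  | aaab => b
  | ababbab => bbab => aab => a
  | aaabbb => bbb => ab => ε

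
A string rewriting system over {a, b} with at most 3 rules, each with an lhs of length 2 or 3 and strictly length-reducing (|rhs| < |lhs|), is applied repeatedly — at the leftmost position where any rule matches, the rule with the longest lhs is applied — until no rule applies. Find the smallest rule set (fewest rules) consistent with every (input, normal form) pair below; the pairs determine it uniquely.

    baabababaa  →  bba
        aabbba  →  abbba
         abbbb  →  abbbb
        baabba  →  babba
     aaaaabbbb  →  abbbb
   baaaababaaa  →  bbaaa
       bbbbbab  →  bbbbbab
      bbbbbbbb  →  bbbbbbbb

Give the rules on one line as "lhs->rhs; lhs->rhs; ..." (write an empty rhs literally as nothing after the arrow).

  | baabababaa => babababaa => bbabaa => bba
  | aabbba => abbba
  | abbbb
  | baabba => babba

aab->ab; aba->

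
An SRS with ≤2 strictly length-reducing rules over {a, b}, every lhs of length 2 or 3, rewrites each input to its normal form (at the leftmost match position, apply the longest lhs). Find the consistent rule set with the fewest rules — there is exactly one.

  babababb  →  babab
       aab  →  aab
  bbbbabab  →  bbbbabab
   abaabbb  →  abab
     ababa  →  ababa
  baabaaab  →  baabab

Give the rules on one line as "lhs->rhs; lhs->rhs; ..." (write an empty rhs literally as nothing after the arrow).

  | babababb => babab
  | aab
  | bbbbabab
  | abaabbb => abab

aaa->a; abb->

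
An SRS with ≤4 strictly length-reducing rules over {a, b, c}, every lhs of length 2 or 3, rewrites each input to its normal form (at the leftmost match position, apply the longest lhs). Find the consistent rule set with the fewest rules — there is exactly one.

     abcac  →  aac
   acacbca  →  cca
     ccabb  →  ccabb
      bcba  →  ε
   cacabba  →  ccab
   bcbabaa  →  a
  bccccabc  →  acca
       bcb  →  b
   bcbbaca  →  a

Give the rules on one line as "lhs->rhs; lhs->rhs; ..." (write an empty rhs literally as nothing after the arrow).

  | abcac => aac
  | acacbca => cacbca => caca => cca
  | ccabb
  | bcba => ba => ε

aca->ca; ba->; bc->; bcc->a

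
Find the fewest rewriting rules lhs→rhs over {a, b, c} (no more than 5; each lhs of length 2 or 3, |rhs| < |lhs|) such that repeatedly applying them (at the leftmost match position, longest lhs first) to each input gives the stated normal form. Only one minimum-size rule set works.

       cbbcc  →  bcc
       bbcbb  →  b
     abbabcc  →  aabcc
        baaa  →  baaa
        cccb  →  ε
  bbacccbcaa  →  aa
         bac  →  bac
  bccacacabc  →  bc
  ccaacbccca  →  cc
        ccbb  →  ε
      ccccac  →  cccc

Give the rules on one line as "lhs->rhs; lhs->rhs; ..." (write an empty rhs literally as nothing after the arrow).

bb->; ca->; cb->; ccb->b

  | cbbcc => bcc
  | bbcbb => cbb => b
  | abbabcc => aabcc
  | baaa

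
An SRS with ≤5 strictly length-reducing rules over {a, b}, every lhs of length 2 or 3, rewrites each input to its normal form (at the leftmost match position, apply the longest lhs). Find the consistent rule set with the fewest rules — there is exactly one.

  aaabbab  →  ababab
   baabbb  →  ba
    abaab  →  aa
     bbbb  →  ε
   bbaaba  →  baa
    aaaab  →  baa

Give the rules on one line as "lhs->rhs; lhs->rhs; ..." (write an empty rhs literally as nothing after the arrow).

aab->ba; abb->a; bb->; bba->ba

  | aaabbab => ababab
  | baabbb => bbabb => babb => ba
  | abaab => abba => aa
  | bbbb => bb => ε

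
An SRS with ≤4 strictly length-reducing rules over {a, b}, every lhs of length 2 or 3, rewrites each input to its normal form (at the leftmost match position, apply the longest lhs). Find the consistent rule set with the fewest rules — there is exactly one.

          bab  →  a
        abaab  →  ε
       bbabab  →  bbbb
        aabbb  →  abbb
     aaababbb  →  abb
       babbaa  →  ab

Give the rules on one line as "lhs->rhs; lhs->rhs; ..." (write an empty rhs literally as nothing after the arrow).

  | bab => a
  | abaab => abab => aa => ε
  | bbabab => bbbab => bbbb
  | aabbb => abbb

aa->; aab->ab; bab->a; bba->bb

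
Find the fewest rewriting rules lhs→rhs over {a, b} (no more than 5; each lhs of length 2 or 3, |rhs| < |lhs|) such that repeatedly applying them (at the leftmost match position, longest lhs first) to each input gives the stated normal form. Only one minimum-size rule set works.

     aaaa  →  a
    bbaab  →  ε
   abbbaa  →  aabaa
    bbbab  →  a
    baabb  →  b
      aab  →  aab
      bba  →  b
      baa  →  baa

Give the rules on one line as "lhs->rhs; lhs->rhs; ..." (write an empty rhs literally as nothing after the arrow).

aaa->; bab->; bb->a; bba->b

  | aaaa => a
  | bbaab => bab => ε
  | abbbaa => aabaa
  | bbbab => abab => a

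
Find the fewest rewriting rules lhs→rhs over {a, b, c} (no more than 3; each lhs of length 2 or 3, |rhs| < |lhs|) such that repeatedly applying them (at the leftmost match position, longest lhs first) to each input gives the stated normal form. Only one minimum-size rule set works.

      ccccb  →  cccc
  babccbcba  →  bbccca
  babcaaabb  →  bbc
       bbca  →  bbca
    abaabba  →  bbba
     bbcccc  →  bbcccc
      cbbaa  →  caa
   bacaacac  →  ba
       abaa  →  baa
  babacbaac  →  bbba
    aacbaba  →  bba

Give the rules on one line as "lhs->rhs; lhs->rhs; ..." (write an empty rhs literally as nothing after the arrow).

ab->b; ac->; cb->c

  | ccccb => cccc
  | babccbcba => bbccbcba => bbcccba => bbccca
  | babcaaabb => bbcaaabb => bbcaabb => bbcabb => bbcbb => bbcb => bbc
  | bbca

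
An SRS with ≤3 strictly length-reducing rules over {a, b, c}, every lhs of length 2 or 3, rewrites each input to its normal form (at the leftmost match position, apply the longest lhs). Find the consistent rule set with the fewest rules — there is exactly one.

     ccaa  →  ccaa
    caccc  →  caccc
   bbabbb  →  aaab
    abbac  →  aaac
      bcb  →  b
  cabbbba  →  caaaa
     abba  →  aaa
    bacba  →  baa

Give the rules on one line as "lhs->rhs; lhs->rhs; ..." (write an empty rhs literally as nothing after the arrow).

bb->a; cb->

  | ccaa
  | caccc
  | bbabbb => aabbb => aaab
  | abbac => aaac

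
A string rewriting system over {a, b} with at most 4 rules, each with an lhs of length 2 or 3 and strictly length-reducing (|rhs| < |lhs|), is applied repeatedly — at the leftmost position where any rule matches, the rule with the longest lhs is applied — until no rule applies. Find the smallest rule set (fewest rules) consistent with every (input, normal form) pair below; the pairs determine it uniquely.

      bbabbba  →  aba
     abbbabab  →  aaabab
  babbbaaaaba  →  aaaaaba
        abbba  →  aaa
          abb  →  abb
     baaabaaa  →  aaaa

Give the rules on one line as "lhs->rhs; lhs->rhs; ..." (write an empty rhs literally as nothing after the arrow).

baa->a; bba->b; bbb->a

  | bbabbba => bbbba => aba
  | abbbabab => aaabab
  | babbbaaaaba => baaaaaaba => aaaaaba
  | abbba => aaa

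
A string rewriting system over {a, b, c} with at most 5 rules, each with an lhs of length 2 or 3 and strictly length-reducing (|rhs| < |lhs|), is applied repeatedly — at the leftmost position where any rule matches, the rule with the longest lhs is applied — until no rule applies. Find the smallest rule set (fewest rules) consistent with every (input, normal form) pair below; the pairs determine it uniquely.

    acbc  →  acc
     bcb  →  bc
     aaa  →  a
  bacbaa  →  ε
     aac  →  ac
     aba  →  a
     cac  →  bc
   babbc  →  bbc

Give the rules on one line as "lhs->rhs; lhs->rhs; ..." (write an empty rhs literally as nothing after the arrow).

aa->a; ba->; ca->b; cb->c

  | acbc => acc
  | bcb => bc
  | aaa => aa => a
  | bacbaa => cbaa => caa => ba => ε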